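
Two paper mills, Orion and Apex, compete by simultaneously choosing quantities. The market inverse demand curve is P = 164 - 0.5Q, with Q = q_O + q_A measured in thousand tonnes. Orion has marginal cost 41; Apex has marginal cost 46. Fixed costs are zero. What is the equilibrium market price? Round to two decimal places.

83.67

Orion's profit: π_O = (164 - 0.5Q)q_O - (41q_O). Setting ∂π_O/∂q_O = 0: 123 - q_O - (1/2)(q_A) = 0.
Apex's first-order condition: 118 - q_A - (1/2)(q_O) = 0.
Rearranging gives the reaction functions q_O = (123 - (1/2)q_A) and q_A = (118 - (1/2)q_O).
Solving the pair: q_O = 256/3, q_A = 226/3.
Total output Q = 482/3, so price P = 164 - (1/2)·(482/3) = 251/3.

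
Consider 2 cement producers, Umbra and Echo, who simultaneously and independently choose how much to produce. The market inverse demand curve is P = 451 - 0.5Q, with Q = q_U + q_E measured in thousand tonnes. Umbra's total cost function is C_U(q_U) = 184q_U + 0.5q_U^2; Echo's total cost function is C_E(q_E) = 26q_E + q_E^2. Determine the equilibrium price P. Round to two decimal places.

Umbra's profit: π_U = (451 - 0.5Q)q_U - (184q_U + (1/2)q_U²). Setting ∂π_U/∂q_U = 0: 267 - 2q_U - (1/2)(q_E) = 0.
Echo's first-order condition: 425 - 3q_E - (1/2)(q_U) = 0.
Best responses: q_U = (267 - (1/2)q_E)/2, q_E = (425 - (1/2)q_U)/3.
Solving the pair: q_U = 102.3478, q_E = 124.6087.
Total output Q = 226.9565, so price P = 451 - (1/2)·226.9565 = 337.5217.

337.52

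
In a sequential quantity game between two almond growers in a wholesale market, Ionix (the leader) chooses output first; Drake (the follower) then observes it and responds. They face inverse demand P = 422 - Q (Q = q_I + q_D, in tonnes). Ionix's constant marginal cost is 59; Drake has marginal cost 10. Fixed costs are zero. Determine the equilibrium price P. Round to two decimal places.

Solve by backward induction. Given q_I, the follower Drake maximises π_D = (422 - q_I - q_D)q_D - 10q_D.
Follower FOC: 412 - q_I - 2q_D = 0, so q_D(q_I) = (412 - q_I)/2.
The leader anticipates this reaction. Substituting into P = 422 - Q gives P = 216 - (1/2)q_I, so π_I = (216 - (1/2)q_I)q_I - 59q_I.
Maximising: ∂π_I/∂q_I = 157 - q_I = 0, giving q_I = 157.
Then q_D = (412 - 157)/2 = 255/2.
Total output Q = 569/2, so price P = 422 - 569/2 = 275/2.

137.50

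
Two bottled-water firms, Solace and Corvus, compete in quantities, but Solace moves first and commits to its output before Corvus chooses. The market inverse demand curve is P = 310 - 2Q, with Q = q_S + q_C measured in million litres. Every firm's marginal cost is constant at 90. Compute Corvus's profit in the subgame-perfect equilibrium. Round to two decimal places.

Solve by backward induction. Given q_S, the follower Corvus maximises π_C = (310 - 2q_S - 2q_C)q_C - 90q_C.
Setting the follower's marginal profit to zero, 220 - 2q_S - 4q_C = 0, i.e. q_C = (220 - 2q_S)/4.
The leader anticipates this reaction. Substituting into P = 310 - 2Q gives P = 200 - q_S, so π_S = (200 - q_S)q_S - 90q_S.
The leader's first-order condition 110 - 2q_S = 0 yields q_S = 55.
Then q_C = (220 - 2·55)/4 = 55/2.
Price P = 310 - 2·(165/2) = 145.
Corvus's profit: (145 - 90)·(55/2) = 1512.5000.

1512.50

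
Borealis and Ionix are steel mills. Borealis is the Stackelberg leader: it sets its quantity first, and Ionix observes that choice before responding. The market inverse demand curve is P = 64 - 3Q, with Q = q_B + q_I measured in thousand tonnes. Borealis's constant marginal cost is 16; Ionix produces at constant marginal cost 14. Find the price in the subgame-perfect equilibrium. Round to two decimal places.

27.50

Solve by backward induction. Given q_B, the follower Ionix maximises π_I = (64 - 3q_B - 3q_I)q_I - 14q_I.
∂π_I/∂q_I = 50 - 3q_B - 6q_I = 0 gives the reaction function q_I = (50 - 3q_B)/6.
The leader anticipates this reaction. Substituting into P = 64 - 3Q gives P = 39 - (3/2)q_B, so π_B = (39 - (3/2)q_B)q_B - 16q_B.
Leader FOC: 23 - 3q_B = 0, so q_B = 23/3.
Then q_I = (50 - 3·(23/3))/6 = 9/2.
Total output Q = 73/6, so price P = 64 - 3·(73/6) = 55/2.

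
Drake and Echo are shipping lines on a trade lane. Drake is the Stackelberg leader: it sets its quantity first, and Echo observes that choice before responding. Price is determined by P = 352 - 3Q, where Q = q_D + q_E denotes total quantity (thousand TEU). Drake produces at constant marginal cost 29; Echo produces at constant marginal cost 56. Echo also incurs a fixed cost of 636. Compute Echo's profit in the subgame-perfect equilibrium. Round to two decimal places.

Solve by backward induction. Given q_D, the follower Echo maximises π_E = (352 - 3q_D - 3q_E)q_E - 56q_E.
Setting the follower's marginal profit to zero, 296 - 3q_D - 6q_E = 0, i.e. q_E = (296 - 3q_D)/6.
The leader anticipates this reaction. Substituting into P = 352 - 3Q gives P = 204 - (3/2)q_D, so π_D = (204 - (3/2)q_D)q_D - 29q_D.
The leader's first-order condition 175 - 3q_D = 0 yields q_D = 175/3.
Then q_E = (296 - 3·(175/3))/6 = 121/6.
Price P = 352 - 3·(157/2) = 233/2.
Echo's profit: (233/2 - 56)·(121/6) - 636 = 584.0833.

584.08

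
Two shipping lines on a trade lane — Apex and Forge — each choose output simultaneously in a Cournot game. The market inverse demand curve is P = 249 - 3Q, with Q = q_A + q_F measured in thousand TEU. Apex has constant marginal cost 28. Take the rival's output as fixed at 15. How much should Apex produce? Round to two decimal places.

With the rival's output fixed at 15, Apex's profit is π_A = (249 - 3·15 - 3q_A)q_A - (28q_A) = (204 - 3q_A)q_A - (28q_A).
∂π_A/∂q_A = 176 - 6q_A = 0, so q_A = 88/3.

29.33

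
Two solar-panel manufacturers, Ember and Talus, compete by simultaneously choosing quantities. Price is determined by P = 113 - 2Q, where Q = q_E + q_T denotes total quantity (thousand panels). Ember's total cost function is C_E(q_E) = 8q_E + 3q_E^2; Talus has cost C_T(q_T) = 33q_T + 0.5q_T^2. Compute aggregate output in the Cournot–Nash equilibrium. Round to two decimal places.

20.76

Ember's profit: π_E = (113 - 2Q)q_E - (8q_E + 3q_E²). Setting ∂π_E/∂q_E = 0: 105 - 10q_E - 2(q_T) = 0.
Talus's profit: π_T = (113 - 2Q)q_T - (33q_T + (1/2)q_T²). Setting ∂π_T/∂q_T = 0: 80 - 5q_T - 2(q_E) = 0.
Rearranging gives the reaction functions q_E = (105 - 2q_T)/10 and q_T = (80 - 2q_E)/5.
Solving the pair: q_E = 365/46, q_T = 295/23.
Total output Q = 365/46 + 295/23 = 955/46.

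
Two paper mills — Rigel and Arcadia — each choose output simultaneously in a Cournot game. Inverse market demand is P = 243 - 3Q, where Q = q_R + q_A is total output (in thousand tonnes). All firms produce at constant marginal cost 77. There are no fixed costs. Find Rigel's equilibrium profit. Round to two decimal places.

Each firm earns π_i = (243 - 3Q)q_i - 77q_i.
Setting ∂π_i/∂q_i = 0 with rivals' quantities fixed: 166 - 6q_i - 3q_j = 0.
With identical firms every q_j equals q_i, so q_j = q_i and 166 = 9q_i, giving q_i = 166/9.
Price P = 243 - 3·(332/9) = 397/3.
Rigel's profit: (397/3 - 77)·(166/9) = 1020.5926.

1020.59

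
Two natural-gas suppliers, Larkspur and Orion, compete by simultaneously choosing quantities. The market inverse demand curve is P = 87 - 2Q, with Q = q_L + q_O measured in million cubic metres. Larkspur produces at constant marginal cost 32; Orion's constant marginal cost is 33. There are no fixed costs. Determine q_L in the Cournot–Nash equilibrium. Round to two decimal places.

Larkspur's profit: π_L = (87 - 2Q)q_L - (32q_L). Setting ∂π_L/∂q_L = 0: 55 - 4q_L - 2(q_O) = 0.
Orion's profit: π_O = (87 - 2Q)q_O - (33q_O). Setting ∂π_O/∂q_O = 0: 54 - 4q_O - 2(q_L) = 0.
Rearranging gives the reaction functions q_L = (55 - 2q_O)/4 and q_O = (54 - 2q_L)/4.
Substituting one into the other gives q_L = 28/3 and q_O = 53/6.

9.33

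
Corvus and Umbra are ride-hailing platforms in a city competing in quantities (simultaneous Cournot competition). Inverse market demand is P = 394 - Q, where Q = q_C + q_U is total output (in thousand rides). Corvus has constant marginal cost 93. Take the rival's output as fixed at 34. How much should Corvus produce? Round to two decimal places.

133.50

With the rival's output fixed at 34, Corvus's profit is π_C = (394 - 34 - q_C)q_C - (93q_C) = (360 - q_C)q_C - (93q_C).
∂π_C/∂q_C = 267 - 2q_C = 0, so q_C = 267/2.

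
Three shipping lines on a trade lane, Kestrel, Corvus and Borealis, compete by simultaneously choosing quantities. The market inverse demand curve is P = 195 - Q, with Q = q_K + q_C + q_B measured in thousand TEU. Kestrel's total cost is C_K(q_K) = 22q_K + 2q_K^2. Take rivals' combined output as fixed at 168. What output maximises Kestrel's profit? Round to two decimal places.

With rivals' combined output fixed at 168, Kestrel's profit is π_K = (195 - 168 - q_K)q_K - (22q_K + 2q_K²) = (27 - q_K)q_K - (22q_K + 2q_K²).
∂π_K/∂q_K = 5 - 6q_K = 0, so q_K = 5/6.

0.83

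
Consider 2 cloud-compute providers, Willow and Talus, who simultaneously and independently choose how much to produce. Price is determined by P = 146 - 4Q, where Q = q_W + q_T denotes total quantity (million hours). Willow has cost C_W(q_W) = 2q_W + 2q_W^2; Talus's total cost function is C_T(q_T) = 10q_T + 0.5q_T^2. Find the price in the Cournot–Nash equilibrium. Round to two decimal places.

67.39

Willow's profit: π_W = (146 - 4Q)q_W - (2q_W + 2q_W²). Setting ∂π_W/∂q_W = 0: 144 - 12q_W - 4(q_T) = 0.
Talus's first-order condition: 136 - 9q_T - 4(q_W) = 0.
Rearranging gives the reaction functions q_W = (144 - 4q_T)/12 and q_T = (136 - 4q_W)/9.
Substituting one into the other gives q_W = 188/23 and q_T = 264/23.
Total output Q = 452/23, so price P = 146 - 4·(452/23) = 1550/23.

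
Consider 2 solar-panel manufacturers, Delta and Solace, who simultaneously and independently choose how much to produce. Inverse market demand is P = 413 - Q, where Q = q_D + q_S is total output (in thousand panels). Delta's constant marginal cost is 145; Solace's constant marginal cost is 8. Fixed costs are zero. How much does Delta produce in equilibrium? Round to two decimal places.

43.67

Delta's profit: π_D = (413 - Q)q_D - (145q_D). Setting ∂π_D/∂q_D = 0: 268 - 2q_D - (q_S) = 0.
Solace's profit: π_S = (413 - Q)q_S - (8q_S). Setting ∂π_S/∂q_S = 0: 405 - 2q_S - (q_D) = 0.
So q_D = (268 - q_S)/2 and q_S = (405 - q_D)/2.
Substituting one into the other gives q_D = 131/3 and q_S = 542/3.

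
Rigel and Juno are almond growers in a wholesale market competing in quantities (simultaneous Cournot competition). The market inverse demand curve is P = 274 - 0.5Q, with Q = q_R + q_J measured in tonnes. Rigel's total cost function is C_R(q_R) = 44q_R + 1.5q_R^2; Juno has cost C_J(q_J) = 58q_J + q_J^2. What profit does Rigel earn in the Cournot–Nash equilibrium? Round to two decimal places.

Rigel's profit: π_R = (274 - 0.5Q)q_R - (44q_R + (3/2)q_R²). Setting ∂π_R/∂q_R = 0: 230 - 4q_R - (1/2)(q_J) = 0.
Juno's profit: π_J = (274 - 0.5Q)q_J - (58q_J + q_J²). Setting ∂π_J/∂q_J = 0: 216 - 3q_J - (1/2)(q_R) = 0.
So q_R = (230 - (1/2)q_J)/4 and q_J = (216 - (1/2)q_R)/3.
Solving the pair: q_R = 49.5319, q_J = 63.7447.
Price P = 274 - (1/2)·113.2766 = 217.3617.
Rigel's profit: 217.3617·49.5319 - 44·49.5319 - (3/2)·49.5319² = 4906.8212.

4906.82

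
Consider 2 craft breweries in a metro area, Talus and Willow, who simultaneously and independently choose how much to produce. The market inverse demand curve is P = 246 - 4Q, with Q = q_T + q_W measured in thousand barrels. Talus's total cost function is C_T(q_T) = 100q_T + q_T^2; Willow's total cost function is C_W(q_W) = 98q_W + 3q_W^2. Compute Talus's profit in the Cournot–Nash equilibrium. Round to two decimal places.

685.58

Talus's profit: π_T = (246 - 4Q)q_T - (100q_T + q_T²). Setting ∂π_T/∂q_T = 0: 146 - 10q_T - 4(q_W) = 0.
Willow's first-order condition: 148 - 14q_W - 4(q_T) = 0.
So q_T = (146 - 4q_W)/10 and q_W = (148 - 4q_T)/14.
Solving the pair: q_T = 363/31, q_W = 224/31.
Price P = 246 - 4·(587/31) = 170.2581.
Talus's profit: 170.2581·(363/31) - 100·(363/31) - (363/31)² = 685.5827.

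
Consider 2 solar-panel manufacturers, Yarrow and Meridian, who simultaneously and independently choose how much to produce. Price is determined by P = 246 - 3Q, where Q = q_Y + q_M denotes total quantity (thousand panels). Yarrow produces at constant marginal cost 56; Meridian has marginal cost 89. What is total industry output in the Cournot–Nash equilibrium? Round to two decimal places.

38.56

Yarrow's profit: π_Y = (246 - 3Q)q_Y - (56q_Y). Setting ∂π_Y/∂q_Y = 0: 190 - 6q_Y - 3(q_M) = 0.
Meridian's first-order condition: 157 - 6q_M - 3(q_Y) = 0.
Rearranging gives the reaction functions q_Y = (190 - 3q_M)/6 and q_M = (157 - 3q_Y)/6.
Substituting one into the other gives q_Y = 223/9 and q_M = 124/9.
Total output Q = 223/9 + 124/9 = 347/9.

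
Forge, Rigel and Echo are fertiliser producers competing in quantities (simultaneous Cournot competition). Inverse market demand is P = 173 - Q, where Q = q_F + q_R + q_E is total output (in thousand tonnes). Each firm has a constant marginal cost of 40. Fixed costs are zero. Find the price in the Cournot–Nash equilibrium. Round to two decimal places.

A representative firm's profit is π_i = q_i(173 - Q) - 40q_i.
Setting ∂π_i/∂q_i = 0 with rivals' quantities fixed: 133 - 2q_i - Σ_{j≠i} q_j = 0.
With identical firms every q_j equals q_i, so Σ_{j≠i} q_j = 2q_i and 133 = 4q_i, giving q_i = 133/4.
Total output Q = 399/4, so price P = 173 - 399/4 = 293/4.

73.25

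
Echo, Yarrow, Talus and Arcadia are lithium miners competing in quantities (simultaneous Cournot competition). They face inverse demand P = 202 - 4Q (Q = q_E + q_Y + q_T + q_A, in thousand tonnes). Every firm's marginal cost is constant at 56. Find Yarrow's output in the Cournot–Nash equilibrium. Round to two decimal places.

Each firm earns π_i = (202 - 4Q)q_i - 56q_i.
Setting ∂π_i/∂q_i = 0 with rivals' quantities fixed: 146 - 8q_i - 4·Σ_{j≠i} q_j = 0.
With identical firms every q_j equals q_i, so Σ_{j≠i} q_j = 3q_i and 146 = 20q_i, giving q_i = 73/10.

7.30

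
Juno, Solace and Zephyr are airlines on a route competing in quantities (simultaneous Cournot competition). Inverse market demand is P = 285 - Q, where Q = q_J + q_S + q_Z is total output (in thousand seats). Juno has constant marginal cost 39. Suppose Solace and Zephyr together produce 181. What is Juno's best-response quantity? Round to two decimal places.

With rivals' combined output fixed at 181, Juno's profit is π_J = (285 - 181 - q_J)q_J - (39q_J) = (104 - q_J)q_J - (39q_J).
∂π_J/∂q_J = 65 - 2q_J = 0, so q_J = 65/2.

32.50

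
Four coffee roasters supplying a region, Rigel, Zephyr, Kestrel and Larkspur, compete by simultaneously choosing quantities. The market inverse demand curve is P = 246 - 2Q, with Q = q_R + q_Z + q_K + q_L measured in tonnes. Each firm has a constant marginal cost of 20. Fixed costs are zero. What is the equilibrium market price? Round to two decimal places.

Each firm earns π_i = (246 - 2Q)q_i - 20q_i.
Setting ∂π_i/∂q_i = 0 with rivals' quantities fixed: 226 - 4q_i - 2·Σ_{j≠i} q_j = 0.
By symmetry each firm produces the same amount; substituting Σ_{j≠i} q_j = 3q_i yields q_i = 226/10 = 113/5.
Total output Q = 452/5, so price P = 246 - 2·(452/5) = 326/5.

65.20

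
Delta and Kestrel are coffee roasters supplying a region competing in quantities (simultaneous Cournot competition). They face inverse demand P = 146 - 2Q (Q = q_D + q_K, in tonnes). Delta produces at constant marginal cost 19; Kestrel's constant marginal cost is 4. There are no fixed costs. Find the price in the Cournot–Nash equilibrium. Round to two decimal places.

56.33

Delta's profit: π_D = (146 - 2Q)q_D - (19q_D). Setting ∂π_D/∂q_D = 0: 127 - 4q_D - 2(q_K) = 0.
Kestrel's first-order condition: 142 - 4q_K - 2(q_D) = 0.
So q_D = (127 - 2q_K)/4 and q_K = (142 - 2q_D)/4.
Solving the pair: q_D = 56/3, q_K = 157/6.
Total output Q = 269/6, so price P = 146 - 2·(269/6) = 169/3.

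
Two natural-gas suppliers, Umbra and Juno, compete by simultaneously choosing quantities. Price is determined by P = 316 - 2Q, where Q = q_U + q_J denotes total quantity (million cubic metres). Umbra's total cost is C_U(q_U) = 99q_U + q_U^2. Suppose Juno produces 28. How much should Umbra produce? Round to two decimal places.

26.83

With the rival's output fixed at 28, Umbra's profit is π_U = (316 - 2·28 - 2q_U)q_U - (99q_U + q_U²) = (260 - 2q_U)q_U - (99q_U + q_U²).
∂π_U/∂q_U = 161 - 6q_U = 0, so q_U = 161/6.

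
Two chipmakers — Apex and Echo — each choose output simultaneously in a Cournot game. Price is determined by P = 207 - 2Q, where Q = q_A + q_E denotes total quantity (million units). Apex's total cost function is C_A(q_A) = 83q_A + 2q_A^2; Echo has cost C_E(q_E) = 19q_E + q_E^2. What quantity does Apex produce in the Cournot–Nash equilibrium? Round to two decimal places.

Apex's profit: π_A = (207 - 2Q)q_A - (83q_A + 2q_A²). Setting ∂π_A/∂q_A = 0: 124 - 8q_A - 2(q_E) = 0.
Echo's first-order condition: 188 - 6q_E - 2(q_A) = 0.
Rearranging gives the reaction functions q_A = (124 - 2q_E)/8 and q_E = (188 - 2q_A)/6.
Substituting one into the other gives q_A = 92/11 and q_E = 314/11.

8.36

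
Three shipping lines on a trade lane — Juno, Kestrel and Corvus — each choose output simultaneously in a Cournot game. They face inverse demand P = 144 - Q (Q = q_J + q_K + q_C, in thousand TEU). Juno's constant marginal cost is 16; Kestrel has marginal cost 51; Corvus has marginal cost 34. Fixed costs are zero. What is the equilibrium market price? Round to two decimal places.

Juno's profit: π_J = (144 - Q)q_J - (16q_J). Setting ∂π_J/∂q_J = 0: 128 - 2q_J - (q_K + q_C) = 0.
Kestrel's profit: π_K = (144 - Q)q_K - (51q_K). Setting ∂π_K/∂q_K = 0: 93 - 2q_K - (q_J + q_C) = 0.
Corvus's profit: π_C = (144 - Q)q_C - (34q_C). Setting ∂π_C/∂q_C = 0: 110 - 2q_C - (q_J + q_K) = 0.
Summing all 3 equations gives 331 − 4Q = 0, hence Q = 331/4.
Back-substituting: q_J = (128 − 331/4) = 181/4, q_K = (93 − 331/4) = 41/4, q_C = (110 − 331/4) = 109/4.
Total output Q = 331/4, so price P = 144 - 331/4 = 245/4.

61.25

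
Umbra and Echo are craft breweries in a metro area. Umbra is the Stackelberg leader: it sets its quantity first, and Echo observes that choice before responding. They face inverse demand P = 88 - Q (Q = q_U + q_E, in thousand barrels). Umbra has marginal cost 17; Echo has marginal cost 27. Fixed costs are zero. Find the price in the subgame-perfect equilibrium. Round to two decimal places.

Solve by backward induction. Given q_U, the follower Echo maximises π_E = (88 - q_U - q_E)q_E - 27q_E.
Setting the follower's marginal profit to zero, 61 - q_U - 2q_E = 0, i.e. q_E = (61 - q_U)/2.
Umbra substitutes q_E(q_U) into its own profit: π_U = q_U(88 - q_U - (61 - q_U)/2) - 17q_U = (115/2 - (1/2)q_U)q_U - 17q_U.
Leader FOC: 81/2 - q_U = 0, so q_U = 81/2.
Then q_E = (61 - 81/2)/2 = 41/4.
Total output Q = 203/4, so price P = 88 - 203/4 = 149/4.

37.25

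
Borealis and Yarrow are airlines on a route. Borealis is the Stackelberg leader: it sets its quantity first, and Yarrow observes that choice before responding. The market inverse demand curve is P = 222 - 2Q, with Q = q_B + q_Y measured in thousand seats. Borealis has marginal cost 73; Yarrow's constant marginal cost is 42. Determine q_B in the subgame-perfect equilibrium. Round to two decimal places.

Solve by backward induction. Given q_B, the follower Yarrow maximises π_Y = (222 - 2q_B - 2q_Y)q_Y - 42q_Y.
Setting the follower's marginal profit to zero, 180 - 2q_B - 4q_Y = 0, i.e. q_Y = (180 - 2q_B)/4.
Borealis substitutes q_Y(q_B) into its own profit: π_B = q_B(222 - 2q_B - (180 - 2q_B)/2) - 73q_B = (132 - q_B)q_B - 73q_B.
The leader's first-order condition 59 - 2q_B = 0 yields q_B = 59/2.
Then q_Y = (180 - 2·(59/2))/4 = 121/4.

29.50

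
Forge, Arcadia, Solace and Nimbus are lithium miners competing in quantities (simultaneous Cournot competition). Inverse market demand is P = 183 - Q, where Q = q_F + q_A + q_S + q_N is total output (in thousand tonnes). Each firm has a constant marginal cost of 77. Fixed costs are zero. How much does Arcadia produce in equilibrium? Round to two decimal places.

21.20

A representative firm's profit is π_i = q_i(183 - Q) - 77q_i.
First-order condition (treating rivals' output as given): 106 - 2q_i - Σ_{j≠i} q_j = 0.
By symmetry each firm produces the same amount; substituting Σ_{j≠i} q_j = 3q_i yields q_i = 106/5.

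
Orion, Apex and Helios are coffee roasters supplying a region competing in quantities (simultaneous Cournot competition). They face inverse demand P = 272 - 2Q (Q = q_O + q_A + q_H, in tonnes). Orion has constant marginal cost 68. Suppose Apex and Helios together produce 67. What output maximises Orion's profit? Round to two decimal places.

With rivals' combined output fixed at 67, Orion's profit is π_O = (272 - 2·67 - 2q_O)q_O - (68q_O) = (138 - 2q_O)q_O - (68q_O).
∂π_O/∂q_O = 70 - 4q_O = 0, so q_O = 35/2.

17.50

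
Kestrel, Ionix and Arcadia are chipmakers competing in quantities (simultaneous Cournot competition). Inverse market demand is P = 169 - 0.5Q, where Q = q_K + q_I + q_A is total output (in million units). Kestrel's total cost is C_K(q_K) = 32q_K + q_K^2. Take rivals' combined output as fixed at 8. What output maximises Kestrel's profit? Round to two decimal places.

44.33

With rivals' combined output fixed at 8, Kestrel's profit is π_K = (169 - (1/2)·8 - (1/2)q_K)q_K - (32q_K + q_K²) = (165 - (1/2)q_K)q_K - (32q_K + q_K²).
∂π_K/∂q_K = 133 - 3q_K = 0, so q_K = 133/3.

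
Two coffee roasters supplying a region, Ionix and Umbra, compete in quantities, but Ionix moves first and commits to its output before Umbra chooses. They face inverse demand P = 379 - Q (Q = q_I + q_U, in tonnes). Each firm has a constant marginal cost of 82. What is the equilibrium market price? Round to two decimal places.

156.25

The follower Umbra best-responds to any q_I: π_U = (379 - Q)q_U - 82q_U.
∂π_U/∂q_U = 297 - q_I - 2q_U = 0 gives the reaction function q_U = (297 - q_I)/2.
The leader anticipates this reaction. Substituting into P = 379 - Q gives P = 461/2 - (1/2)q_I, so π_I = (461/2 - (1/2)q_I)q_I - 82q_I.
Leader FOC: 297/2 - q_I = 0, so q_I = 297/2.
Then q_U = (297 - 297/2)/2 = 297/4.
Total output Q = 891/4, so price P = 379 - 891/4 = 625/4.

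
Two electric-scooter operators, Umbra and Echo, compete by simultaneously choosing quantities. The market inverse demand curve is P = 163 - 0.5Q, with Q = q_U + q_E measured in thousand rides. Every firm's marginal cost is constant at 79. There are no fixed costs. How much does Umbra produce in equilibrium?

56

Each firm earns π_i = (163 - 0.5Q)q_i - 79q_i.
First-order condition (treating rivals' output as given): 84 - q_i - (1/2)q_j = 0.
By symmetry each firm produces the same amount; substituting q_j = q_i yields q_i = 84/(3/2) = 56.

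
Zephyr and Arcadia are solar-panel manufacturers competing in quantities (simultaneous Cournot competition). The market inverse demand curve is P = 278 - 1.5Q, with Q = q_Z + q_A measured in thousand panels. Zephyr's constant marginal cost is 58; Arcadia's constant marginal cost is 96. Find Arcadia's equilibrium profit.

Zephyr's profit: π_Z = (278 - 1.5Q)q_Z - (58q_Z). Setting ∂π_Z/∂q_Z = 0: 220 - 3q_Z - (3/2)(q_A) = 0.
Arcadia's first-order condition: 182 - 3q_A - (3/2)(q_Z) = 0.
Best responses: q_Z = (220 - (3/2)q_A)/3, q_A = (182 - (3/2)q_Z)/3.
Solving the pair: q_Z = 172/3, q_A = 32.
Price P = 278 - (3/2)·(268/3) = 144.
Arcadia's profit: (144 - 96)·32 = 1536.

1536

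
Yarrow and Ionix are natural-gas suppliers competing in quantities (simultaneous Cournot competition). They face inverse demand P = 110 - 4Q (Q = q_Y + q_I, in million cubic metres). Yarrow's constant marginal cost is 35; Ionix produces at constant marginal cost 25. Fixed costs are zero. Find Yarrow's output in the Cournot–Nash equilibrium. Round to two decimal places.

5.42

Yarrow's profit: π_Y = (110 - 4Q)q_Y - (35q_Y). Setting ∂π_Y/∂q_Y = 0: 75 - 8q_Y - 4(q_I) = 0.
Ionix's profit: π_I = (110 - 4Q)q_I - (25q_I). Setting ∂π_I/∂q_I = 0: 85 - 8q_I - 4(q_Y) = 0.
So q_Y = (75 - 4q_I)/8 and q_I = (85 - 4q_Y)/8.
Solving the pair: q_Y = 65/12, q_I = 95/12.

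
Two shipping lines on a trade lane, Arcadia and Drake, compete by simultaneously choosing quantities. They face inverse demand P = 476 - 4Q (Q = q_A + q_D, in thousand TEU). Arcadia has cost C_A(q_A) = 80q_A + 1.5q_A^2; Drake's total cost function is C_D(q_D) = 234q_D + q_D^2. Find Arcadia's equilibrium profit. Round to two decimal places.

Arcadia's profit: π_A = (476 - 4Q)q_A - (80q_A + (3/2)q_A²). Setting ∂π_A/∂q_A = 0: 396 - 11q_A - 4(q_D) = 0.
Drake's profit: π_D = (476 - 4Q)q_D - (234q_D + q_D²). Setting ∂π_D/∂q_D = 0: 242 - 10q_D - 4(q_A) = 0.
So q_A = (396 - 4q_D)/11 and q_D = (242 - 4q_A)/10.
Substituting one into the other gives q_A = 1496/47 and q_D = 539/47.
Price P = 476 - 4·43.2979 = 302.8085.
Arcadia's profit: 302.8085·(1496/47) - 80·(1496/47) - (3/2)(1496/47)² = 5572.2445.

5572.24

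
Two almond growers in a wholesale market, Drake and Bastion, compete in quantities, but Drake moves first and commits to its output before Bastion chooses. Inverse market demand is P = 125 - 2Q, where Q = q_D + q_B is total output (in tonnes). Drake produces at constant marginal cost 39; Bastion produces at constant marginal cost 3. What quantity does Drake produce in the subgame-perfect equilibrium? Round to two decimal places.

The follower Bastion best-responds to any q_D: π_B = (125 - 2Q)q_B - 3q_B.
Setting the follower's marginal profit to zero, 122 - 2q_D - 4q_B = 0, i.e. q_B = (122 - 2q_D)/4.
Drake substitutes q_B(q_D) into its own profit: π_D = q_D(125 - 2q_D - (122 - 2q_D)/2) - 39q_D = (64 - q_D)q_D - 39q_D.
Leader FOC: 25 - 2q_D = 0, so q_D = 25/2.
Then q_B = (122 - 2·(25/2))/4 = 97/4.

12.50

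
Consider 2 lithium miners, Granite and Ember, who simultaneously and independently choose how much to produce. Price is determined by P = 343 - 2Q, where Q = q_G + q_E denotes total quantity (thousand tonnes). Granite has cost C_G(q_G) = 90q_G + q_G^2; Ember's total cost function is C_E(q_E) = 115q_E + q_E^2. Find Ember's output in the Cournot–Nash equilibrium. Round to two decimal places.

26.94

Granite's profit: π_G = (343 - 2Q)q_G - (90q_G + q_G²). Setting ∂π_G/∂q_G = 0: 253 - 6q_G - 2(q_E) = 0.
Ember's first-order condition: 228 - 6q_E - 2(q_G) = 0.
Rearranging gives the reaction functions q_G = (253 - 2q_E)/6 and q_E = (228 - 2q_G)/6.
Substituting one into the other gives q_G = 531/16 and q_E = 431/16.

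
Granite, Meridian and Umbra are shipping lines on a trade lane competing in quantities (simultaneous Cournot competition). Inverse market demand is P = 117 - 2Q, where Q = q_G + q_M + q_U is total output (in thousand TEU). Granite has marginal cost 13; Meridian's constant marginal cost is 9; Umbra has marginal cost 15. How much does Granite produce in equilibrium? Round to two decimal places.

Granite's profit: π_G = (117 - 2Q)q_G - (13q_G). Setting ∂π_G/∂q_G = 0: 104 - 4q_G - 2(q_M + q_U) = 0.
Meridian's first-order condition: 108 - 4q_M - 2(q_G + q_U) = 0.
Umbra's profit: π_U = (117 - 2Q)q_U - (15q_U). Setting ∂π_U/∂q_U = 0: 102 - 4q_U - 2(q_G + q_M) = 0.
Adding the 3 conditions: 314 − 4Q − 4Q = 0, i.e. Q = 157/4.
Back-substituting: q_G = (104 − 157/2)/2 = 51/4, q_M = (108 − 157/2)/2 = 59/4, q_U = (102 − 157/2)/2 = 47/4.

12.75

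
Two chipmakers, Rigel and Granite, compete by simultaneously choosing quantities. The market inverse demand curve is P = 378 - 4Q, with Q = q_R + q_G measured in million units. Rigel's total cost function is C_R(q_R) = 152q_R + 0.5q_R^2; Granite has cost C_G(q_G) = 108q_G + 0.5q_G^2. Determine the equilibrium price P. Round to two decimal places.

225.38

Rigel's profit: π_R = (378 - 4Q)q_R - (152q_R + (1/2)q_R²). Setting ∂π_R/∂q_R = 0: 226 - 9q_R - 4(q_G) = 0.
Granite's profit: π_G = (378 - 4Q)q_G - (108q_G + (1/2)q_G²). Setting ∂π_G/∂q_G = 0: 270 - 9q_G - 4(q_R) = 0.
Rearranging gives the reaction functions q_R = (226 - 4q_G)/9 and q_G = (270 - 4q_R)/9.
Substituting one into the other gives q_R = 954/65 and q_G = 1526/65.
Total output Q = 496/13, so price P = 378 - 4·(496/13) = 225.3846.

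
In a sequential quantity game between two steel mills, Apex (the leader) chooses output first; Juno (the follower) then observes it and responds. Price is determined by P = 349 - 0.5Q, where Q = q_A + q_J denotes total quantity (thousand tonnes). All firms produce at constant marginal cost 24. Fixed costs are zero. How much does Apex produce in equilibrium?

Solve by backward induction. Given q_A, the follower Juno maximises π_J = (349 - (1/2)q_A - (1/2)q_J)q_J - 24q_J.
Setting the follower's marginal profit to zero, 325 - (1/2)q_A - q_J = 0, i.e. q_J = (325 - (1/2)q_A).
The leader anticipates this reaction. Substituting into P = 349 - 0.5Q gives P = 373/2 - (1/4)q_A, so π_A = (373/2 - (1/4)q_A)q_A - 24q_A.
The leader's first-order condition 325/2 - (1/2)q_A = 0 yields q_A = 325.
Then q_J = (325 - (1/2)·325) = 325/2.

325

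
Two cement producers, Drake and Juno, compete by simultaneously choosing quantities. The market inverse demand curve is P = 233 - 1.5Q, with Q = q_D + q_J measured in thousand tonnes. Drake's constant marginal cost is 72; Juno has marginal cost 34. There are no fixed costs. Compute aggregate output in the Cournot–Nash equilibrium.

80

Drake's profit: π_D = (233 - 1.5Q)q_D - (72q_D). Setting ∂π_D/∂q_D = 0: 161 - 3q_D - (3/2)(q_J) = 0.
Juno's first-order condition: 199 - 3q_J - (3/2)(q_D) = 0.
Rearranging gives the reaction functions q_D = (161 - (3/2)q_J)/3 and q_J = (199 - (3/2)q_D)/3.
Solving the pair: q_D = 82/3, q_J = 158/3.
Total output Q = 82/3 + 158/3 = 80.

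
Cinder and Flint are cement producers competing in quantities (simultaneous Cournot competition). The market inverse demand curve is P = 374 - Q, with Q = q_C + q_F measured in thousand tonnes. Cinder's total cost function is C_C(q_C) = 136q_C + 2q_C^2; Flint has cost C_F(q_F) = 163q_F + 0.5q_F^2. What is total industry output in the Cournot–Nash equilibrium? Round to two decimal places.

Cinder's profit: π_C = (374 - Q)q_C - (136q_C + 2q_C²). Setting ∂π_C/∂q_C = 0: 238 - 6q_C - (q_F) = 0.
Flint's first-order condition: 211 - 3q_F - (q_C) = 0.
So q_C = (238 - q_F)/6 and q_F = (211 - q_C)/3.
Solving the pair: q_C = 503/17, q_F = 1028/17.
Total output Q = 503/17 + 1028/17 = 1531/17.

90.06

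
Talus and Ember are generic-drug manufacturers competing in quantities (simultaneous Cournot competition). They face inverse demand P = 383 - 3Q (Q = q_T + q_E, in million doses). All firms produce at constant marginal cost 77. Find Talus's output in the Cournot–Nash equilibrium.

34

A representative firm's profit is π_i = q_i(383 - 3Q) - 77q_i.
Setting ∂π_i/∂q_i = 0 with rivals' quantities fixed: 306 - 6q_i - 3q_j = 0.
With identical firms every q_j equals q_i, so q_j = q_i and 306 = 9q_i, giving q_i = 34.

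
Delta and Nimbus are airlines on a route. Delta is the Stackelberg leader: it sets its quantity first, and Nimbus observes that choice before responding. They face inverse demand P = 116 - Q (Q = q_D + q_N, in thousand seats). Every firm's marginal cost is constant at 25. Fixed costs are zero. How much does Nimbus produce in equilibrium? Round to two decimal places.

The follower Nimbus best-responds to any q_D: π_N = (116 - Q)q_N - 25q_N.
Setting the follower's marginal profit to zero, 91 - q_D - 2q_N = 0, i.e. q_N = (91 - q_D)/2.
Delta substitutes q_N(q_D) into its own profit: π_D = q_D(116 - q_D - (91 - q_D)/2) - 25q_D = (141/2 - (1/2)q_D)q_D - 25q_D.
Leader FOC: 91/2 - q_D = 0, so q_D = 91/2.
Then q_N = (91 - 91/2)/2 = 91/4.

22.75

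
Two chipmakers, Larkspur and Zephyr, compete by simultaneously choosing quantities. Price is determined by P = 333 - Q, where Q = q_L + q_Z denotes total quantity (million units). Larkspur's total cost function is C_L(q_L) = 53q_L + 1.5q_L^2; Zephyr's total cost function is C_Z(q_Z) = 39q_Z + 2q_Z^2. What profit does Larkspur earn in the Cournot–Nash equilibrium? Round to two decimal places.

5710.45

Larkspur's profit: π_L = (333 - Q)q_L - (53q_L + (3/2)q_L²). Setting ∂π_L/∂q_L = 0: 280 - 5q_L - (q_Z) = 0.
Zephyr's profit: π_Z = (333 - Q)q_Z - (39q_Z + 2q_Z²). Setting ∂π_Z/∂q_Z = 0: 294 - 6q_Z - (q_L) = 0.
Rearranging gives the reaction functions q_L = (280 - q_Z)/5 and q_Z = (294 - q_L)/6.
Substituting one into the other gives q_L = 1386/29 and q_Z = 1190/29.
Price P = 333 - 88.8276 = 244.1724.
Larkspur's profit: 244.1724·(1386/29) - 53·(1386/29) - (3/2)(1386/29)² = 5710.4518.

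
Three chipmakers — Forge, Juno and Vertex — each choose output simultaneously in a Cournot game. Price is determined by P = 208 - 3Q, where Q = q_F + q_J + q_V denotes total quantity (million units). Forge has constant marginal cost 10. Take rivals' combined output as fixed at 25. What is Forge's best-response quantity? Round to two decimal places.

With rivals' combined output fixed at 25, Forge's profit is π_F = (208 - 3·25 - 3q_F)q_F - (10q_F) = (133 - 3q_F)q_F - (10q_F).
∂π_F/∂q_F = 123 - 6q_F = 0, so q_F = 41/2.

20.50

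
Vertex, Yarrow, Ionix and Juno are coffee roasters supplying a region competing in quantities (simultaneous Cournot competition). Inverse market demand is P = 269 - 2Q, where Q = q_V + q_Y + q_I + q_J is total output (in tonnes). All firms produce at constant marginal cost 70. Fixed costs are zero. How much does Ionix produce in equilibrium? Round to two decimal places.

19.90

A representative firm's profit is π_i = q_i(269 - 2Q) - 70q_i.
Setting ∂π_i/∂q_i = 0 with rivals' quantities fixed: 199 - 4q_i - 2·Σ_{j≠i} q_j = 0.
With identical firms every q_j equals q_i, so Σ_{j≠i} q_j = 3q_i and 199 = 10q_i, giving q_i = 199/10.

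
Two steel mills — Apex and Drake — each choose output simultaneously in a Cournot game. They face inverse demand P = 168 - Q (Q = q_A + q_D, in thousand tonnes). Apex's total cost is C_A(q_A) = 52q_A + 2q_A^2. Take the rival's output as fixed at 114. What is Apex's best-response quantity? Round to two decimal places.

With the rival's output fixed at 114, Apex's profit is π_A = (168 - 114 - q_A)q_A - (52q_A + 2q_A²) = (54 - q_A)q_A - (52q_A + 2q_A²).
∂π_A/∂q_A = 2 - 6q_A = 0, so q_A = 1/3.

0.33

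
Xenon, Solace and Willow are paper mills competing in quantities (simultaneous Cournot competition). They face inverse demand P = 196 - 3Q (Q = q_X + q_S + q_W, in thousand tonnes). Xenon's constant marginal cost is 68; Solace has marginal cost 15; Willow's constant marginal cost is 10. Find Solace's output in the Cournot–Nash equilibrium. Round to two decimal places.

Xenon's profit: π_X = (196 - 3Q)q_X - (68q_X). Setting ∂π_X/∂q_X = 0: 128 - 6q_X - 3(q_S + q_W) = 0.
Solace's profit: π_S = (196 - 3Q)q_S - (15q_S). Setting ∂π_S/∂q_S = 0: 181 - 6q_S - 3(q_X + q_W) = 0.
Willow's profit: π_W = (196 - 3Q)q_W - (10q_W). Setting ∂π_W/∂q_W = 0: 186 - 6q_W - 3(q_X + q_S) = 0.
Summing all 3 equations gives 495 − 12Q = 0, hence Q = 165/4.
Back-substituting: q_X = (128 − 495/4)/3 = 17/12, q_S = (181 − 495/4)/3 = 229/12, q_W = (186 − 495/4)/3 = 83/4.

19.08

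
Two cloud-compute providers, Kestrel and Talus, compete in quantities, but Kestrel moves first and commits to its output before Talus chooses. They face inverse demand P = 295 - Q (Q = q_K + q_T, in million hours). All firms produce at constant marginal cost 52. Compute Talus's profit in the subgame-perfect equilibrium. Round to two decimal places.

3690.56

The follower Talus best-responds to any q_K: π_T = (295 - Q)q_T - 52q_T.
∂π_T/∂q_T = 243 - q_K - 2q_T = 0 gives the reaction function q_T = (243 - q_K)/2.
Kestrel substitutes q_T(q_K) into its own profit: π_K = q_K(295 - q_K - (243 - q_K)/2) - 52q_K = (347/2 - (1/2)q_K)q_K - 52q_K.
Maximising: ∂π_K/∂q_K = 243/2 - q_K = 0, giving q_K = 243/2.
Then q_T = (243 - 243/2)/2 = 243/4.
Price P = 295 - 729/4 = 451/4.
Talus's profit: (451/4 - 52)·(243/4) = 3690.5625.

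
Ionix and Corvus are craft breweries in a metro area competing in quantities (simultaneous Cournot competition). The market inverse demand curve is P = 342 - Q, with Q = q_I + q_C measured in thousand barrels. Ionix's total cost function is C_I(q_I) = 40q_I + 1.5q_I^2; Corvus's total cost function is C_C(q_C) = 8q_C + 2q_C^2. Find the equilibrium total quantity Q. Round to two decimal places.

Ionix's profit: π_I = (342 - Q)q_I - (40q_I + (3/2)q_I²). Setting ∂π_I/∂q_I = 0: 302 - 5q_I - (q_C) = 0.
Corvus's profit: π_C = (342 - Q)q_C - (8q_C + 2q_C²). Setting ∂π_C/∂q_C = 0: 334 - 6q_C - (q_I) = 0.
So q_I = (302 - q_C)/5 and q_C = (334 - q_I)/6.
Solving the pair: q_I = 1478/29, q_C = 1368/29.
Total output Q = 1478/29 + 1368/29 = 98.1379.

98.14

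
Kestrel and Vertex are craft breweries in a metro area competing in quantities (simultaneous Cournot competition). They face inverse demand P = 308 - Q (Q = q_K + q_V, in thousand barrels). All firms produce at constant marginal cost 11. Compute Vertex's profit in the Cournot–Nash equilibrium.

9801

Each firm earns π_i = (308 - Q)q_i - 11q_i.
First-order condition (treating rivals' output as given): 297 - 2q_i - q_j = 0.
With identical firms every q_j equals q_i, so q_j = q_i and 297 = 3q_i, giving q_i = 99.
Price P = 308 - 198 = 110.
Vertex's profit: (110 - 11)·99 = 9801.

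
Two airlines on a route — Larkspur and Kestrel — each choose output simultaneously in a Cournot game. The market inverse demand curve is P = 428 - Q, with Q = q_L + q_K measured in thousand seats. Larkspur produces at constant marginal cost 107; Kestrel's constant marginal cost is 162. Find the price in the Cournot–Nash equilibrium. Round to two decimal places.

Larkspur's profit: π_L = (428 - Q)q_L - (107q_L). Setting ∂π_L/∂q_L = 0: 321 - 2q_L - (q_K) = 0.
Kestrel's profit: π_K = (428 - Q)q_K - (162q_K). Setting ∂π_K/∂q_K = 0: 266 - 2q_K - (q_L) = 0.
So q_L = (321 - q_K)/2 and q_K = (266 - q_L)/2.
Solving the pair: q_L = 376/3, q_K = 211/3.
Total output Q = 587/3, so price P = 428 - 587/3 = 697/3.

232.33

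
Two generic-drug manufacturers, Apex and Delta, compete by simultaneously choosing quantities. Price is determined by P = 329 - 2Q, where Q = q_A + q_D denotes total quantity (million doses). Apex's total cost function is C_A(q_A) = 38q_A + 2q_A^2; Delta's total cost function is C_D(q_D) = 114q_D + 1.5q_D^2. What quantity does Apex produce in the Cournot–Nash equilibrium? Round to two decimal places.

30.90

Apex's profit: π_A = (329 - 2Q)q_A - (38q_A + 2q_A²). Setting ∂π_A/∂q_A = 0: 291 - 8q_A - 2(q_D) = 0.
Delta's profit: π_D = (329 - 2Q)q_D - (114q_D + (3/2)q_D²). Setting ∂π_D/∂q_D = 0: 215 - 7q_D - 2(q_A) = 0.
Rearranging gives the reaction functions q_A = (291 - 2q_D)/8 and q_D = (215 - 2q_A)/7.
Substituting one into the other gives q_A = 1607/52 and q_D = 569/26.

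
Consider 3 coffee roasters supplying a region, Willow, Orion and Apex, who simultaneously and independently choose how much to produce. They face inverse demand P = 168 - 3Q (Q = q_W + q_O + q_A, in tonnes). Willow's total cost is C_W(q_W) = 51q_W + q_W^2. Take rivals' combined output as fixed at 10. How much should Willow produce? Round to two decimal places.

10.88

With rivals' combined output fixed at 10, Willow's profit is π_W = (168 - 3·10 - 3q_W)q_W - (51q_W + q_W²) = (138 - 3q_W)q_W - (51q_W + q_W²).
∂π_W/∂q_W = 87 - 8q_W = 0, so q_W = 87/8.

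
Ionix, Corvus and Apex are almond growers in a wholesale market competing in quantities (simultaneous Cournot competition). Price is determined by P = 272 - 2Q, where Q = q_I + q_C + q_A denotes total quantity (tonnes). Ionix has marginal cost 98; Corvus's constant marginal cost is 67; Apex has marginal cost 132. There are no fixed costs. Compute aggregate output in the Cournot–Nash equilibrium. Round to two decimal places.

64.88

Ionix's profit: π_I = (272 - 2Q)q_I - (98q_I). Setting ∂π_I/∂q_I = 0: 174 - 4q_I - 2(q_C + q_A) = 0.
Corvus's profit: π_C = (272 - 2Q)q_C - (67q_C). Setting ∂π_C/∂q_C = 0: 205 - 4q_C - 2(q_I + q_A) = 0.
Apex's profit: π_A = (272 - 2Q)q_A - (132q_A). Setting ∂π_A/∂q_A = 0: 140 - 4q_A - 2(q_I + q_C) = 0.
Summing all 3 equations gives 519 − 8Q = 0, hence Q = 519/8.
Back-substituting: q_I = (174 − 519/4)/2 = 177/8, q_C = (205 − 519/4)/2 = 301/8, q_A = (140 − 519/4)/2 = 41/8.
Total output Q = 177/8 + 301/8 + 41/8 = 519/8.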